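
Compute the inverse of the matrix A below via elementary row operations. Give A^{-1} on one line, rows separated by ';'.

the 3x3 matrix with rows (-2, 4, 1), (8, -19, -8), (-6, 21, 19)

inverse = [-193/24 -55/24 -13/24; -13/3 -4/3 -1/3; 9/4 3/4 1/4]

Gauss-Jordan on [A | I]:
R1 <- (1/-2)*R1:  [    1    -2  -1/2  |  -1/2     0     0 ]
R2 <- R2 - (8)*R1:  [  0  -3  -4  |   4   1   0 ]
R3 <- R3 - (-6)*R1:  [  0   9  16  |  -3   0   1 ]
R2 <- (1/-3)*R2:  [    0     1   4/3  |  -4/3  -1/3     0 ]
R1 <- R1 - (-2)*R2:  [     1      0   13/6  |  -19/6   -2/3      0 ]
R3 <- R3 - (9)*R2:  [ 0  0  4  |  9  3  1 ]
R3 <- (1/4)*R3:  [   0    0    1  |  9/4  3/4  1/4 ]
R1 <- R1 - (13/6)*R3:  [       1        0        0  |  -193/24   -55/24   -13/24 ]
R2 <- R2 - (4/3)*R3:  [     0      1      0  |  -13/3   -4/3   -1/3 ]
Right block of [I | A^{-1}] is the inverse:
[ -193/24  -55/24  -13/24 ]
[   -13/3    -4/3    -1/3 ]
[     9/4     3/4     1/4 ]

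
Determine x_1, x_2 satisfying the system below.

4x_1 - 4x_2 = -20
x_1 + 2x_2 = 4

(-2, 3)

Forward elimination on [A|b]:
R2 <- R2 - (1/4)*R1:  [ 0  3  9 ]
Row echelon form:
[ 4  -4  |  -20 ]
[ 0   3  |    9 ]
Back-substitution:
x_2 = (9) / 3 = 3
x_1 = (-20 - (-4)*(3)) / 4 = -2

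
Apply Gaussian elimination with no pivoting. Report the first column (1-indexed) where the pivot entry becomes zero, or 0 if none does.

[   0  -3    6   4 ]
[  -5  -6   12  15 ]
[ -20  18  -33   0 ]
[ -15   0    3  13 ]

first zero-pivot column = 1

Naive forward elimination:
Pivot entry (1,1) is zero but row 2 has -5 in column 1 -> naive elimination stops; a row interchange (e.g. R1 <-> R2) would be required here.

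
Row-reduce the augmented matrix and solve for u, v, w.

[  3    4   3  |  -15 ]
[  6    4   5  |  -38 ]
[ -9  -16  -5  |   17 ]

(-5, 3, -4)

Forward elimination on [A|b]:
R2 <- R2 - (2)*R1:  [  0  -4  -1  -8 ]
R3 <- R3 - (-3)*R1:  [   0   -4    4  -28 ]
R3 <- R3 - (1)*R2:  [   0    0    5  -20 ]
Row echelon form:
[ 3   4   3  |  -15 ]
[ 0  -4  -1  |   -8 ]
[ 0   0   5  |  -20 ]
Back-substitution:
w = (-20) / 5 = -4
v = (-8 - (-1)*(-4)) / -4 = 3
u = (-15 - (4)*(3) - (3)*(-4)) / 3 = -5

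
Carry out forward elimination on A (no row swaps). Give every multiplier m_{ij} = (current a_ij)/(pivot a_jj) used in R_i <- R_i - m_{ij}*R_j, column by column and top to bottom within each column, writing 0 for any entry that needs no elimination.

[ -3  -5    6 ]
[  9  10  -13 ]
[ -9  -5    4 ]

multipliers: -3, 3, -2

Forward elimination:
R2 <- R2 - (-3)*R1:  [  0  -5   5 ]
R3 <- R3 - (3)*R1:  [   0   10  -14 ]
R3 <- R3 - (-2)*R2:  [  0   0  -4 ]
Multipliers (in order of application): m_{21} = -3, m_{31} = 3, m_{32} = -2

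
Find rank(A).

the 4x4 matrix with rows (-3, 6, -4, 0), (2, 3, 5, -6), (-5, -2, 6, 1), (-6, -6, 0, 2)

Row reduction:
R2 <- R2 - (-2/3)*R1:  [   0    7  7/3   -6 ]
R3 <- R3 - (5/3)*R1:  [    0   -12  38/3     1 ]
R4 <- R4 - (2)*R1:  [   0  -18    8    2 ]
R3 <- R3 - (-12/7)*R2:  [     0      0   50/3  -65/7 ]
R4 <- R4 - (-18/7)*R2:  [     0      0     14  -94/7 ]
R4 <- R4 - (21/25)*R3:  [       0        0        0  -197/35 ]
Row echelon form:
[ -3  6    -4        0 ]
[  0  7   7/3       -6 ]
[  0  0  50/3    -65/7 ]
[  0  0     0  -197/35 ]
Nonzero rows / pivot columns: 4

rank(A) = 4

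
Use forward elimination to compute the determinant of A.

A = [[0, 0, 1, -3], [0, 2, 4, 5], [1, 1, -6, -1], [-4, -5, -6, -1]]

Forward elimination:
R1 <-> R3   (pivot in column 1 was zero)
[  1   1  -6  -1 ]
[  0   2   4   5 ]
[  0   0   1  -3 ]
[ -4  -5  -6  -1 ]
R4 <- R4 - (-4)*R1:  [   0   -1  -30   -5 ]
R4 <- R4 - (-1/2)*R2:  [    0     0   -28  -5/2 ]
R4 <- R4 - (-28)*R3:  [      0       0       0  -173/2 ]
Upper-triangular form:
[ 1  1  -6      -1 ]
[ 0  2   4       5 ]
[ 0  0   1      -3 ]
[ 0  0   0  -173/2 ]
det(A) = (-1)^1 * (1) * (2) * (1) * (-173/2) = 173  (1 row swap -> sign -1)

det(A) = 173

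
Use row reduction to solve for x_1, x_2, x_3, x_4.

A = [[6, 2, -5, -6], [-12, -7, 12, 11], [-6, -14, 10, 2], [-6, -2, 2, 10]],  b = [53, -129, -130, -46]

Forward elimination on [A|b]:
R2 <- R2 - (-2)*R1:  [   0   -3    2   -1  -23 ]
R3 <- R3 - (-1)*R1:  [   0  -12    5   -4  -77 ]
R4 <- R4 - (-1)*R1:  [  0   0  -3   4   7 ]
R3 <- R3 - (4)*R2:  [  0   0  -3   0  15 ]
R4 <- R4 - (1)*R3:  [  0   0   0   4  -8 ]
Row echelon form:
[ 6   2  -5  -6  |   53 ]
[ 0  -3   2  -1  |  -23 ]
[ 0   0  -3   0  |   15 ]
[ 0   0   0   4  |   -8 ]
Back-substitution:
x_4 = (-8) / 4 = -2
x_3 = (15) / -3 = -5
x_2 = (-23 - (2)*(-5) - (-1)*(-2)) / -3 = 5
x_1 = (53 - (2)*(5) - (-5)*(-5) - (-6)*(-2)) / 6 = 1

(1, 5, -5, -2)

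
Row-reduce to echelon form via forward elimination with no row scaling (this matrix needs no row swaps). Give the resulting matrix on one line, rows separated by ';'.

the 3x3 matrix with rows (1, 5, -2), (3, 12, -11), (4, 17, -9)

REF = [1 5 -2; 0 -3 -5; 0 0 4]

Forward elimination:
R2 <- R2 - (3)*R1:  [  0  -3  -5 ]
R3 <- R3 - (4)*R1:  [  0  -3  -1 ]
R3 <- R3 - (1)*R2:  [ 0  0  4 ]
Row echelon form:
[ 1   5  -2 ]
[ 0  -3  -5 ]
[ 0   0   4 ]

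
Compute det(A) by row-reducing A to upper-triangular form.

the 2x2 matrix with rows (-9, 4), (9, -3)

det(A) = -9

Forward elimination:
R2 <- R2 - (-1)*R1:  [ 0  1 ]
Upper-triangular form:
[ -9  4 ]
[  0  1 ]
det(A) = (-1)^0 * (-9) * (1) = -9  (0 row swaps -> sign +1)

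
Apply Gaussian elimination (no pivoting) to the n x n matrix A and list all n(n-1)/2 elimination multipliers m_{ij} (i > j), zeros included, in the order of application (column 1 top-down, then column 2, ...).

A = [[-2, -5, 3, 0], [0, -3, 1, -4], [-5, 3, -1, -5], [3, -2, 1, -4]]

Forward elimination:
R2: entry in column 1 is already 0 -> m_{21} = 0 (no row operation needed)
R3 <- R3 - (5/2)*R1:  [     0   31/2  -17/2     -5 ]
R4 <- R4 - (-3/2)*R1:  [     0  -19/2   11/2     -4 ]
R3 <- R3 - (-31/6)*R2:  [     0      0  -10/3  -77/3 ]
R4 <- R4 - (19/6)*R2:  [    0     0   7/3  26/3 ]
R4 <- R4 - (-7/10)*R3:  [      0       0       0  -93/10 ]
Multipliers (in order of application): m_{21} = 0, m_{31} = 5/2, m_{41} = -3/2, m_{32} = -31/6, m_{42} = 19/6, m_{43} = -7/10

multipliers: 0, 5/2, -3/2, -31/6, 19/6, -7/10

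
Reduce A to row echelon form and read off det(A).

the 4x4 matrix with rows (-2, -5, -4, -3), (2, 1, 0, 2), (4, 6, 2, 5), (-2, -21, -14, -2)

Forward elimination:
R2 <- R2 - (-1)*R1:  [  0  -4  -4  -1 ]
R3 <- R3 - (-2)*R1:  [  0  -4  -6  -1 ]
R4 <- R4 - (1)*R1:  [   0  -16  -10    1 ]
R3 <- R3 - (1)*R2:  [  0   0  -2   0 ]
R4 <- R4 - (4)*R2:  [ 0  0  6  5 ]
R4 <- R4 - (-3)*R3:  [ 0  0  0  5 ]
Upper-triangular form:
[ -2  -5  -4  -3 ]
[  0  -4  -4  -1 ]
[  0   0  -2   0 ]
[  0   0   0   5 ]
det(A) = (-1)^0 * (-2) * (-4) * (-2) * (5) = -80  (0 row swaps -> sign +1)

det(A) = -80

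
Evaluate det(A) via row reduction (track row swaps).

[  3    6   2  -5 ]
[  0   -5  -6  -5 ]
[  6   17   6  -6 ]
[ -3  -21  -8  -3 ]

det(A) = 240

Forward elimination:
R3 <- R3 - (2)*R1:  [ 0  5  2  4 ]
R4 <- R4 - (-1)*R1:  [   0  -15   -6   -8 ]
R3 <- R3 - (-1)*R2:  [  0   0  -4  -1 ]
R4 <- R4 - (3)*R2:  [  0   0  12   7 ]
R4 <- R4 - (-3)*R3:  [ 0  0  0  4 ]
Upper-triangular form:
[ 3   6   2  -5 ]
[ 0  -5  -6  -5 ]
[ 0   0  -4  -1 ]
[ 0   0   0   4 ]
det(A) = (-1)^0 * (3) * (-5) * (-4) * (4) = 240  (0 row swaps -> sign +1)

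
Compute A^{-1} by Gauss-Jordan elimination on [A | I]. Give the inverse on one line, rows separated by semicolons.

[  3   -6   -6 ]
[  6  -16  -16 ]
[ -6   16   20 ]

inverse = [4/3 -1/2 0; 1/2 -1/2 -1/4; 0 1/4 1/4]

Gauss-Jordan on [A | I]:
R1 <- (1/3)*R1:  [   1   -2   -2  |  1/3    0    0 ]
R2 <- R2 - (6)*R1:  [  0  -4  -4  |  -2   1   0 ]
R3 <- R3 - (-6)*R1:  [ 0  4  8  |  2  0  1 ]
R2 <- (1/-4)*R2:  [    0     1     1  |   1/2  -1/4     0 ]
R1 <- R1 - (-2)*R2:  [    1     0     0  |   4/3  -1/2     0 ]
R3 <- R3 - (4)*R2:  [ 0  0  4  |  0  1  1 ]
R3 <- (1/4)*R3:  [   0    0    1  |    0  1/4  1/4 ]
R2 <- R2 - (1)*R3:  [    0     1     0  |   1/2  -1/2  -1/4 ]
Right block of [I | A^{-1}] is the inverse:
[ 4/3  -1/2     0 ]
[ 1/2  -1/2  -1/4 ]
[   0   1/4   1/4 ]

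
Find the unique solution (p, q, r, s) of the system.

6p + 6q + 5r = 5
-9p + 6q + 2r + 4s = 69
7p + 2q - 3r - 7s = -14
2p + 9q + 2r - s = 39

Forward elimination on [A|b]:
R2 <- R2 - (-3/2)*R1:  [     0     15   19/2      4  153/2 ]
R3 <- R3 - (7/6)*R1:  [      0      -5   -53/6      -7  -119/6 ]
R4 <- R4 - (1/3)*R1:  [     0      7    1/3     -1  112/3 ]
R3 <- R3 - (-1/3)*R2:  [     0      0  -17/3  -17/3   17/3 ]
R4 <- R4 - (7/15)*R2:  [      0       0  -41/10  -43/15   49/30 ]
R4 <- R4 - (123/170)*R3:  [      0       0       0   37/30  -37/15 ]
Row echelon form:
[ 6   6      5      0  |       5 ]
[ 0  15   19/2      4  |   153/2 ]
[ 0   0  -17/3  -17/3  |    17/3 ]
[ 0   0      0  37/30  |  -37/15 ]
Back-substitution:
s = (-37/15) / (37/30) = -2
r = (17/3 - (-17/3)*(-2)) / (-17/3) = 1
q = (153/2 - (19/2)*(1) - (4)*(-2)) / 15 = 5
p = (5 - (6)*(5) - (5)*(1)) / 6 = -5

(-5, 5, 1, -2)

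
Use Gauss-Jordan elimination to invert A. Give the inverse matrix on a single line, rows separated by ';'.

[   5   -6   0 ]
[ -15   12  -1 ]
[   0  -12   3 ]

inverse = [-4/25 -3/25 -1/25; -3/10 -1/10 -1/30; -6/5 -2/5 1/5]

Gauss-Jordan on [A | I]:
R1 <- (1/5)*R1:  [    1  -6/5     0  |   1/5     0     0 ]
R2 <- R2 - (-15)*R1:  [  0  -6  -1  |   3   1   0 ]
R2 <- (1/-6)*R2:  [    0     1   1/6  |  -1/2  -1/6     0 ]
R1 <- R1 - (-6/5)*R2:  [    1     0   1/5  |  -2/5  -1/5     0 ]
R3 <- R3 - (-12)*R2:  [  0   0   5  |  -6  -2   1 ]
R3 <- (1/5)*R3:  [    0     0     1  |  -6/5  -2/5   1/5 ]
R1 <- R1 - (1/5)*R3:  [     1      0      0  |  -4/25  -3/25  -1/25 ]
R2 <- R2 - (1/6)*R3:  [     0      1      0  |  -3/10  -1/10  -1/30 ]
Right block of [I | A^{-1}] is the inverse:
[ -4/25  -3/25  -1/25 ]
[ -3/10  -1/10  -1/30 ]
[  -6/5   -2/5    1/5 ]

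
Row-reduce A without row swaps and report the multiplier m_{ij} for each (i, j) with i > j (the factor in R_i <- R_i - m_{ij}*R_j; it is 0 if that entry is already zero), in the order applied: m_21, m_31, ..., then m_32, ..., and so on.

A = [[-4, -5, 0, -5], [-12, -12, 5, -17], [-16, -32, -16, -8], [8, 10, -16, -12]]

Forward elimination:
R2 <- R2 - (3)*R1:  [  0   3   5  -2 ]
R3 <- R3 - (4)*R1:  [   0  -12  -16   12 ]
R4 <- R4 - (-2)*R1:  [   0    0  -16  -22 ]
R3 <- R3 - (-4)*R2:  [ 0  0  4  4 ]
R4: entry in column 2 is already 0 -> m_{42} = 0 (no row operation needed)
R4 <- R4 - (-4)*R3:  [  0   0   0  -6 ]
Multipliers (in order of application): m_{21} = 3, m_{31} = 4, m_{41} = -2, m_{32} = -4, m_{42} = 0, m_{43} = -4

multipliers: 3, 4, -2, -4, 0, -4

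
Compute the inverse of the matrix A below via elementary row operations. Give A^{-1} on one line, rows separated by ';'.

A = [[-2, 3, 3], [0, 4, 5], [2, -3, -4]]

inverse = [-1/8 3/8 3/8; 5/4 1/4 5/4; -1 0 -1]

Gauss-Jordan on [A | I]:
R1 <- (1/-2)*R1:  [    1  -3/2  -3/2  |  -1/2     0     0 ]
R3 <- R3 - (2)*R1:  [  0   0  -1  |   1   0   1 ]
R2 <- (1/4)*R2:  [   0    1  5/4  |    0  1/4    0 ]
R1 <- R1 - (-3/2)*R2:  [    1     0   3/8  |  -1/2   3/8     0 ]
R3 <- (1/-1)*R3:  [  0   0   1  |  -1   0  -1 ]
R1 <- R1 - (3/8)*R3:  [    1     0     0  |  -1/8   3/8   3/8 ]
R2 <- R2 - (5/4)*R3:  [   0    1    0  |  5/4  1/4  5/4 ]
Right block of [I | A^{-1}] is the inverse:
[ -1/8  3/8  3/8 ]
[  5/4  1/4  5/4 ]
[   -1    0   -1 ]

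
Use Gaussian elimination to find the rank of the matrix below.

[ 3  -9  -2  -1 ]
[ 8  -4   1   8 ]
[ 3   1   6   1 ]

rank(A) = 3

Row reduction:
R2 <- R2 - (8/3)*R1:  [    0    20  19/3  32/3 ]
R3 <- R3 - (1)*R1:  [  0  10   8   2 ]
R3 <- R3 - (1/2)*R2:  [     0      0   29/6  -10/3 ]
Row echelon form:
[ 3  -9    -2     -1 ]
[ 0  20  19/3   32/3 ]
[ 0   0  29/6  -10/3 ]
Nonzero rows / pivot columns: 3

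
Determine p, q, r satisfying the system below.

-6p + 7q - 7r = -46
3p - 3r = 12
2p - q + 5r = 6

(3, -5, -1)

Forward elimination on [A|b]:
R2 <- R2 - (-1/2)*R1:  [     0    7/2  -13/2    -11 ]
R3 <- R3 - (-1/3)*R1:  [     0    4/3    8/3  -28/3 ]
R3 <- R3 - (8/21)*R2:  [     0      0   36/7  -36/7 ]
Row echelon form:
[ -6    7     -7  |    -46 ]
[  0  7/2  -13/2  |    -11 ]
[  0    0   36/7  |  -36/7 ]
Back-substitution:
r = (-36/7) / (36/7) = -1
q = (-11 - (-13/2)*(-1)) / (7/2) = -5
p = (-46 - (7)*(-5) - (-7)*(-1)) / -6 = 3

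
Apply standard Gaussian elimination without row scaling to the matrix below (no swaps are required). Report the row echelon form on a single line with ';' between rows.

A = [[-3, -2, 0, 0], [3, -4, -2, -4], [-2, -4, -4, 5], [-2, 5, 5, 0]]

REF = [-3 -2 0 0; 0 -6 -2 -4; 0 0 -28/9 61/9; 0 0 0 29/14]

Forward elimination:
R2 <- R2 - (-1)*R1:  [  0  -6  -2  -4 ]
R3 <- R3 - (2/3)*R1:  [    0  -8/3    -4     5 ]
R4 <- R4 - (2/3)*R1:  [    0  19/3     5     0 ]
R3 <- R3 - (4/9)*R2:  [     0      0  -28/9   61/9 ]
R4 <- R4 - (-19/18)*R2:  [     0      0   26/9  -38/9 ]
R4 <- R4 - (-13/14)*R3:  [     0      0      0  29/14 ]
Row echelon form:
[ -3  -2      0      0 ]
[  0  -6     -2     -4 ]
[  0   0  -28/9   61/9 ]
[  0   0      0  29/14 ]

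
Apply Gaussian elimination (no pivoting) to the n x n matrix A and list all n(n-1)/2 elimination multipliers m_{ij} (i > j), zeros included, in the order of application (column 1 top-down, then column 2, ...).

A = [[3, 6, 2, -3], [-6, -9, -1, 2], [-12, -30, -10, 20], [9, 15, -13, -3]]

Forward elimination:
R2 <- R2 - (-2)*R1:  [  0   3   3  -4 ]
R3 <- R3 - (-4)*R1:  [  0  -6  -2   8 ]
R4 <- R4 - (3)*R1:  [   0   -3  -19    6 ]
R3 <- R3 - (-2)*R2:  [ 0  0  4  0 ]
R4 <- R4 - (-1)*R2:  [   0    0  -16    2 ]
R4 <- R4 - (-4)*R3:  [ 0  0  0  2 ]
Multipliers (in order of application): m_{21} = -2, m_{31} = -4, m_{41} = 3, m_{32} = -2, m_{42} = -1, m_{43} = -4

multipliers: -2, -4, 3, -2, -1, -4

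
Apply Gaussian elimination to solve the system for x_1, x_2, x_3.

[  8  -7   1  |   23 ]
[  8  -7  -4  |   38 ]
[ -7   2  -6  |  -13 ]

(5, 2, -3)

Forward elimination on [A|b]:
R2 <- R2 - (1)*R1:  [  0   0  -5  15 ]
R3 <- R3 - (-7/8)*R1:  [     0  -33/8  -41/8   57/8 ]
R2 <-> R3   (pivot in column 2 was zero)
[ 8     -7      1    23 ]
[ 0  -33/8  -41/8  57/8 ]
[ 0      0     -5    15 ]
Row echelon form:
[ 8     -7      1  |    23 ]
[ 0  -33/8  -41/8  |  57/8 ]
[ 0      0     -5  |    15 ]
Back-substitution:
x_3 = (15) / -5 = -3
x_2 = (57/8 - (-41/8)*(-3)) / (-33/8) = 2
x_1 = (23 - (-7)*(2) - (1)*(-3)) / 8 = 5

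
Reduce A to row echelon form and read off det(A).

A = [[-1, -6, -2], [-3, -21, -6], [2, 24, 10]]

det(A) = 18

Forward elimination:
R2 <- R2 - (3)*R1:  [  0  -3   0 ]
R3 <- R3 - (-2)*R1:  [  0  12   6 ]
R3 <- R3 - (-4)*R2:  [ 0  0  6 ]
Upper-triangular form:
[ -1  -6  -2 ]
[  0  -3   0 ]
[  0   0   6 ]
det(A) = (-1)^0 * (-1) * (-3) * (6) = 18  (0 row swaps -> sign +1)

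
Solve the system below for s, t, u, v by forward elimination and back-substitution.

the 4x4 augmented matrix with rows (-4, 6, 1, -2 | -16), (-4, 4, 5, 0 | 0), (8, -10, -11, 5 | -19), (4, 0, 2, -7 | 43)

Forward elimination on [A|b]:
R2 <- R2 - (1)*R1:  [  0  -2   4   2  16 ]
R3 <- R3 - (-2)*R1:  [   0    2   -9    1  -51 ]
R4 <- R4 - (-1)*R1:  [  0   6   3  -9  27 ]
R3 <- R3 - (-1)*R2:  [   0    0   -5    3  -35 ]
R4 <- R4 - (-3)*R2:  [  0   0  15  -3  75 ]
R4 <- R4 - (-3)*R3:  [   0    0    0    6  -30 ]
Row echelon form:
[ -4   6   1  -2  |  -16 ]
[  0  -2   4   2  |   16 ]
[  0   0  -5   3  |  -35 ]
[  0   0   0   6  |  -30 ]
Back-substitution:
v = (-30) / 6 = -5
u = (-35 - (3)*(-5)) / -5 = 4
t = (16 - (4)*(4) - (2)*(-5)) / -2 = -5
s = (-16 - (6)*(-5) - (1)*(4) - (-2)*(-5)) / -4 = 0

(0, -5, 4, -5)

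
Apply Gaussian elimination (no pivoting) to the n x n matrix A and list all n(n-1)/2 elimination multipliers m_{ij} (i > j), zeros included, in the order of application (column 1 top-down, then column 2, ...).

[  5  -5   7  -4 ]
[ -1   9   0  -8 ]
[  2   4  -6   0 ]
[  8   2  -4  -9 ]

Forward elimination:
R2 <- R2 - (-1/5)*R1:  [     0      8    7/5  -44/5 ]
R3 <- R3 - (2/5)*R1:  [     0      6  -44/5    8/5 ]
R4 <- R4 - (8/5)*R1:  [     0     10  -76/5  -13/5 ]
R3 <- R3 - (3/4)*R2:  [       0        0  -197/20     41/5 ]
R4 <- R4 - (5/4)*R2:  [       0        0  -339/20     42/5 ]
R4 <- R4 - (339/197)*R3:  [         0          0          0  -1125/197 ]
Multipliers (in order of application): m_{21} = -1/5, m_{31} = 2/5, m_{41} = 8/5, m_{32} = 3/4, m_{42} = 5/4, m_{43} = 339/197

multipliers: -1/5, 2/5, 8/5, 3/4, 5/4, 339/197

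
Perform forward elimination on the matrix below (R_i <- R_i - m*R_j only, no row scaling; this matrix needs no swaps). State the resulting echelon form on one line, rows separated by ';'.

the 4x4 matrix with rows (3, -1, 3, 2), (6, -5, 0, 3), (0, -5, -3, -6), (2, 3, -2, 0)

Forward elimination:
R2 <- R2 - (2)*R1:  [  0  -3  -6  -1 ]
R4 <- R4 - (2/3)*R1:  [    0  11/3    -4  -4/3 ]
R3 <- R3 - (5/3)*R2:  [     0      0      7  -13/3 ]
R4 <- R4 - (-11/9)*R2:  [     0      0  -34/3  -23/9 ]
R4 <- R4 - (-34/21)*R3:  [     0      0      0  -67/7 ]
Row echelon form:
[ 3  -1   3      2 ]
[ 0  -3  -6     -1 ]
[ 0   0   7  -13/3 ]
[ 0   0   0  -67/7 ]

REF = [3 -1 3 2; 0 -3 -6 -1; 0 0 7 -13/3; 0 0 0 -67/7]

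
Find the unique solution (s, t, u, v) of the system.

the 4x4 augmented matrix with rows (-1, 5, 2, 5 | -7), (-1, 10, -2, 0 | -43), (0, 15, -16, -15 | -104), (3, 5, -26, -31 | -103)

Forward elimination on [A|b]:
R2 <- R2 - (1)*R1:  [   0    5   -4   -5  -36 ]
R4 <- R4 - (-3)*R1:  [    0    20   -20   -16  -124 ]
R3 <- R3 - (3)*R2:  [  0   0  -4   0   4 ]
R4 <- R4 - (4)*R2:  [  0   0  -4   4  20 ]
R4 <- R4 - (1)*R3:  [  0   0   0   4  16 ]
Row echelon form:
[ -1  5   2   5  |   -7 ]
[  0  5  -4  -5  |  -36 ]
[  0  0  -4   0  |    4 ]
[  0  0   0   4  |   16 ]
Back-substitution:
v = (16) / 4 = 4
u = (4) / -4 = -1
t = (-36 - (-4)*(-1) - (-5)*(4)) / 5 = -4
s = (-7 - (5)*(-4) - (2)*(-1) - (5)*(4)) / -1 = 5

(5, -4, -1, 4)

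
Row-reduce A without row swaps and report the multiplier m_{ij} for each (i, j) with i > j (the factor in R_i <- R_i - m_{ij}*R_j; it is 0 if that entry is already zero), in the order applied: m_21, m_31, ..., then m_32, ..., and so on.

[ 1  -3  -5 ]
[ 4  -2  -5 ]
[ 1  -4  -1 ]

Forward elimination:
R2 <- R2 - (4)*R1:  [  0  10  15 ]
R3 <- R3 - (1)*R1:  [  0  -1   4 ]
R3 <- R3 - (-1/10)*R2:  [    0     0  11/2 ]
Multipliers (in order of application): m_{21} = 4, m_{31} = 1, m_{32} = -1/10

multipliers: 4, 1, -1/10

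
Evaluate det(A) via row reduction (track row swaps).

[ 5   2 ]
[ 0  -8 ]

Forward elimination:
Upper-triangular form:
[ 5   2 ]
[ 0  -8 ]
det(A) = (-1)^0 * (5) * (-8) = -40  (0 row swaps -> sign +1)

det(A) = -40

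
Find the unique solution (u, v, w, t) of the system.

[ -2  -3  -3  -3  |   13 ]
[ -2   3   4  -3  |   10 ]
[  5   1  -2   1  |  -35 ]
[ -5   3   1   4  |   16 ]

Forward elimination on [A|b]:
R2 <- R2 - (1)*R1:  [  0   6   7   0  -3 ]
R3 <- R3 - (-5/2)*R1:  [     0  -13/2  -19/2  -13/2   -5/2 ]
R4 <- R4 - (5/2)*R1:  [     0   21/2   17/2   23/2  -33/2 ]
R3 <- R3 - (-13/12)*R2:  [      0       0  -23/12   -13/2   -23/4 ]
R4 <- R4 - (7/4)*R2:  [     0      0  -15/4   23/2  -45/4 ]
R4 <- R4 - (45/23)*R3:  [      0       0       0  557/23       0 ]
Row echelon form:
[ -2  -3      -3      -3  |     13 ]
[  0   6       7       0  |     -3 ]
[  0   0  -23/12   -13/2  |  -23/4 ]
[  0   0       0  557/23  |      0 ]
Back-substitution:
t = (0) / (557/23) = 0
w = (-23/4 - (-13/2)*(0)) / (-23/12) = 3
v = (-3 - (7)*(3)) / 6 = -4
u = (13 - (-3)*(-4) - (-3)*(3) - (-3)*(0)) / -2 = -5

(-5, -4, 3, 0)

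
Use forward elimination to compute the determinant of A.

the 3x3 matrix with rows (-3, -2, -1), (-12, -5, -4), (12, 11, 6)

Forward elimination:
R2 <- R2 - (4)*R1:  [ 0  3  0 ]
R3 <- R3 - (-4)*R1:  [ 0  3  2 ]
R3 <- R3 - (1)*R2:  [ 0  0  2 ]
Upper-triangular form:
[ -3  -2  -1 ]
[  0   3   0 ]
[  0   0   2 ]
det(A) = (-1)^0 * (-3) * (3) * (2) = -18  (0 row swaps -> sign +1)

det(A) = -18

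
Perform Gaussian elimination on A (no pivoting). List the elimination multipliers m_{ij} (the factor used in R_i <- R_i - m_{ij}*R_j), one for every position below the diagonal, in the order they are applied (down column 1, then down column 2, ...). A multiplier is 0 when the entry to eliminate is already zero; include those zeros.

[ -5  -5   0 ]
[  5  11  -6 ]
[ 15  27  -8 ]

multipliers: -1, -3, 2

Forward elimination:
R2 <- R2 - (-1)*R1:  [  0   6  -6 ]
R3 <- R3 - (-3)*R1:  [  0  12  -8 ]
R3 <- R3 - (2)*R2:  [ 0  0  4 ]
Multipliers (in order of application): m_{21} = -1, m_{31} = -3, m_{32} = 2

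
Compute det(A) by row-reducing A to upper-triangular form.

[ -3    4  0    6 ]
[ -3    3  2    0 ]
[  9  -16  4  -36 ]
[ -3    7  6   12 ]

Forward elimination:
R2 <- R2 - (1)*R1:  [  0  -1   2  -6 ]
R3 <- R3 - (-3)*R1:  [   0   -4    4  -18 ]
R4 <- R4 - (1)*R1:  [ 0  3  6  6 ]
R3 <- R3 - (4)*R2:  [  0   0  -4   6 ]
R4 <- R4 - (-3)*R2:  [   0    0   12  -12 ]
R4 <- R4 - (-3)*R3:  [ 0  0  0  6 ]
Upper-triangular form:
[ -3   4   0   6 ]
[  0  -1   2  -6 ]
[  0   0  -4   6 ]
[  0   0   0   6 ]
det(A) = (-1)^0 * (-3) * (-1) * (-4) * (6) = -72  (0 row swaps -> sign +1)

det(A) = -72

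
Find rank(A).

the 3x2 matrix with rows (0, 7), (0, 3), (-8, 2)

Row reduction:
R1 <-> R3   (pivot in column 1 was zero)
[ -8  2 ]
[  0  3 ]
[  0  7 ]
R3 <- R3 - (7/3)*R2:  [ 0  0 ]
Row echelon form:
[ -8  2 ]
[  0  3 ]
[  0  0 ]
Nonzero rows / pivot columns: 2

rank(A) = 2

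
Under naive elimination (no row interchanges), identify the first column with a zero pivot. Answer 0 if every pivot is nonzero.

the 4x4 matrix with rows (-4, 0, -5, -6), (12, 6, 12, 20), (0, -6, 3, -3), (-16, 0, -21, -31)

Naive forward elimination:
R2 <- R2 - (-3)*R1:  [  0   6  -3   2 ]
R4 <- R4 - (4)*R1:  [  0   0  -1  -7 ]
R3 <- R3 - (-1)*R2:  [  0   0   0  -1 ]
Matrix at this point:
[ -4  0  -5  -6 ]
[  0  6  -3   2 ]
[  0  0   0  -1 ]
[  0  0  -1  -7 ]
Pivot entry (3,3) is zero but row 4 has -1 in column 3 -> naive elimination stops; a row interchange (e.g. R3 <-> R4) would be required here.

first zero-pivot column = 3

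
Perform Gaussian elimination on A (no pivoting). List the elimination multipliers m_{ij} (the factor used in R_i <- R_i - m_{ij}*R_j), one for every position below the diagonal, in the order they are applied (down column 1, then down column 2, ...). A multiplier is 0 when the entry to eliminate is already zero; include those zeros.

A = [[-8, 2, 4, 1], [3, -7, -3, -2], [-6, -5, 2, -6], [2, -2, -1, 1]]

multipliers: -3/8, 3/4, -1/4, 26/25, 6/25, 9/14

Forward elimination:
R2 <- R2 - (-3/8)*R1:  [     0  -25/4   -3/2  -13/8 ]
R3 <- R3 - (3/4)*R1:  [     0  -13/2     -1  -27/4 ]
R4 <- R4 - (-1/4)*R1:  [    0  -3/2     0   5/4 ]
R3 <- R3 - (26/25)*R2:  [       0        0    14/25  -253/50 ]
R4 <- R4 - (6/25)*R2:  [     0      0   9/25  41/25 ]
R4 <- R4 - (9/14)*R3:  [      0       0       0  137/28 ]
Multipliers (in order of application): m_{21} = -3/8, m_{31} = 3/4, m_{41} = -1/4, m_{32} = 26/25, m_{42} = 6/25, m_{43} = 9/14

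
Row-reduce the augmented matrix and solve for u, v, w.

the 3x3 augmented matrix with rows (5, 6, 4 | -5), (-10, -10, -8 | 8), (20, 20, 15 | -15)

(1, -1, -1)

Forward elimination on [A|b]:
R2 <- R2 - (-2)*R1:  [  0   2   0  -2 ]
R3 <- R3 - (4)*R1:  [  0  -4  -1   5 ]
R3 <- R3 - (-2)*R2:  [  0   0  -1   1 ]
Row echelon form:
[ 5  6   4  |  -5 ]
[ 0  2   0  |  -2 ]
[ 0  0  -1  |   1 ]
Back-substitution:
w = (1) / -1 = -1
v = (-2) / 2 = -1
u = (-5 - (6)*(-1) - (4)*(-1)) / 5 = 1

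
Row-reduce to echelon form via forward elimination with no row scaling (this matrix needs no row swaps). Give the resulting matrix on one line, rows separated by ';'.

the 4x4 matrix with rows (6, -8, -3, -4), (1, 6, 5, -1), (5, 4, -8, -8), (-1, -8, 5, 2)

REF = [6 -8 -3 -4; 0 22/3 11/2 -1/3; 0 0 -27/2 -46/11; 0 0 0 -788/297]

Forward elimination:
R2 <- R2 - (1/6)*R1:  [    0  22/3  11/2  -1/3 ]
R3 <- R3 - (5/6)*R1:  [     0   32/3  -11/2  -14/3 ]
R4 <- R4 - (-1/6)*R1:  [     0  -28/3    9/2    4/3 ]
R3 <- R3 - (16/11)*R2:  [      0       0   -27/2  -46/11 ]
R4 <- R4 - (-14/11)*R2:  [     0      0   23/2  10/11 ]
R4 <- R4 - (-23/27)*R3:  [        0         0         0  -788/297 ]
Row echelon form:
[ 6    -8     -3        -4 ]
[ 0  22/3   11/2      -1/3 ]
[ 0     0  -27/2    -46/11 ]
[ 0     0      0  -788/297 ]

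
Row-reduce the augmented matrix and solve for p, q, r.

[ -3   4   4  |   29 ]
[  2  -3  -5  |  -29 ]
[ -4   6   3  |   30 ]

(-3, 1, 4)

Forward elimination on [A|b]:
R2 <- R2 - (-2/3)*R1:  [     0   -1/3   -7/3  -29/3 ]
R3 <- R3 - (4/3)*R1:  [     0    2/3   -7/3  -26/3 ]
R3 <- R3 - (-2)*R2:  [   0    0   -7  -28 ]
Row echelon form:
[ -3     4     4  |     29 ]
[  0  -1/3  -7/3  |  -29/3 ]
[  0     0    -7  |    -28 ]
Back-substitution:
r = (-28) / -7 = 4
q = (-29/3 - (-7/3)*(4)) / (-1/3) = 1
p = (29 - (4)*(1) - (4)*(4)) / -3 = -3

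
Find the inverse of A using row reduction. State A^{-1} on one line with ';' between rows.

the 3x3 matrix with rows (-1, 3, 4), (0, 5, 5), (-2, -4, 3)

Gauss-Jordan on [A | I]:
R1 <- (1/-1)*R1:  [  1  -3  -4  |  -1   0   0 ]
R3 <- R3 - (-2)*R1:  [   0  -10   -5  |   -2    0    1 ]
R2 <- (1/5)*R2:  [   0    1    1  |    0  1/5    0 ]
R1 <- R1 - (-3)*R2:  [   1    0   -1  |   -1  3/5    0 ]
R3 <- R3 - (-10)*R2:  [  0   0   5  |  -2   2   1 ]
R3 <- (1/5)*R3:  [    0     0     1  |  -2/5   2/5   1/5 ]
R1 <- R1 - (-1)*R3:  [    1     0     0  |  -7/5     1   1/5 ]
R2 <- R2 - (1)*R3:  [    0     1     0  |   2/5  -1/5  -1/5 ]
Right block of [I | A^{-1}] is the inverse:
[ -7/5     1   1/5 ]
[  2/5  -1/5  -1/5 ]
[ -2/5   2/5   1/5 ]

inverse = [-7/5 1 1/5; 2/5 -1/5 -1/5; -2/5 2/5 1/5]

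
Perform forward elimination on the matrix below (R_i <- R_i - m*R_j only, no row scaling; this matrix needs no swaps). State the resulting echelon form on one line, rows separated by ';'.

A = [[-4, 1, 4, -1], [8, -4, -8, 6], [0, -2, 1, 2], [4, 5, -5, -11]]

REF = [-4 1 4 -1; 0 -2 0 4; 0 0 1 -2; 0 0 0 -2]

Forward elimination:
R2 <- R2 - (-2)*R1:  [  0  -2   0   4 ]
R4 <- R4 - (-1)*R1:  [   0    6   -1  -12 ]
R3 <- R3 - (1)*R2:  [  0   0   1  -2 ]
R4 <- R4 - (-3)*R2:  [  0   0  -1   0 ]
R4 <- R4 - (-1)*R3:  [  0   0   0  -2 ]
Row echelon form:
[ -4   1  4  -1 ]
[  0  -2  0   4 ]
[  0   0  1  -2 ]
[  0   0  0  -2 ]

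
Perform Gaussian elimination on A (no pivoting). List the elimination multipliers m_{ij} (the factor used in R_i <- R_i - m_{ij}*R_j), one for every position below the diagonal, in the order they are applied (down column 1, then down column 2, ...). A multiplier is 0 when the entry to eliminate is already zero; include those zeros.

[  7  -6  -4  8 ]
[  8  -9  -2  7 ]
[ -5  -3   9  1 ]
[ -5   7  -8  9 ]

Forward elimination:
R2 <- R2 - (8/7)*R1:  [     0  -15/7   18/7  -15/7 ]
R3 <- R3 - (-5/7)*R1:  [     0  -51/7   43/7   47/7 ]
R4 <- R4 - (-5/7)*R1:  [     0   19/7  -76/7  103/7 ]
R3 <- R3 - (17/5)*R2:  [     0      0  -13/5     14 ]
R4 <- R4 - (-19/15)*R2:  [     0      0  -38/5     12 ]
R4 <- R4 - (38/13)*R3:  [       0        0        0  -376/13 ]
Multipliers (in order of application): m_{21} = 8/7, m_{31} = -5/7, m_{41} = -5/7, m_{32} = 17/5, m_{42} = -19/15, m_{43} = 38/13

multipliers: 8/7, -5/7, -5/7, 17/5, -19/15, 38/13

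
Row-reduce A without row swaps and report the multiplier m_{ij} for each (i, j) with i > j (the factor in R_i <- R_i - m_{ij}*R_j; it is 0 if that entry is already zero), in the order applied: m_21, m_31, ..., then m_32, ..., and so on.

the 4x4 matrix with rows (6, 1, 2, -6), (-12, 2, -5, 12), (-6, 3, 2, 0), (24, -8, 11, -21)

multipliers: -2, -1, 4, 1, -3, 0

Forward elimination:
R2 <- R2 - (-2)*R1:  [  0   4  -1   0 ]
R3 <- R3 - (-1)*R1:  [  0   4   4  -6 ]
R4 <- R4 - (4)*R1:  [   0  -12    3    3 ]
R3 <- R3 - (1)*R2:  [  0   0   5  -6 ]
R4 <- R4 - (-3)*R2:  [ 0  0  0  3 ]
R4: entry in column 3 is already 0 -> m_{43} = 0 (no row operation needed)
Multipliers (in order of application): m_{21} = -2, m_{31} = -1, m_{41} = 4, m_{32} = 1, m_{42} = -3, m_{43} = 0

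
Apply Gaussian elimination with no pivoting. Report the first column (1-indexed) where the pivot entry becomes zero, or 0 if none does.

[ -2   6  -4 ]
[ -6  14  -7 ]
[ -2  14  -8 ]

first zero-pivot column = 0

Naive forward elimination:
R2 <- R2 - (3)*R1:  [  0  -4   5 ]
R3 <- R3 - (1)*R1:  [  0   8  -4 ]
R3 <- R3 - (-2)*R2:  [ 0  0  6 ]
All pivots nonzero; naive elimination completes without hitting a zero pivot.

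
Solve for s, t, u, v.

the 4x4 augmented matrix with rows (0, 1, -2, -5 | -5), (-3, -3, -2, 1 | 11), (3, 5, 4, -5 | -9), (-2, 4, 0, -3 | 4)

(-4, -1, 2, 0)

Forward elimination on [A|b]:
R1 <-> R2   (pivot in column 1 was zero)
[ -3  -3  -2   1  11 ]
[  0   1  -2  -5  -5 ]
[  3   5   4  -5  -9 ]
[ -2   4   0  -3   4 ]
R3 <- R3 - (-1)*R1:  [  0   2   2  -4   2 ]
R4 <- R4 - (2/3)*R1:  [     0      6    4/3  -11/3  -10/3 ]
R3 <- R3 - (2)*R2:  [  0   0   6   6  12 ]
R4 <- R4 - (6)*R2:  [    0     0  40/3  79/3  80/3 ]
R4 <- R4 - (20/9)*R3:  [  0   0   0  13   0 ]
Row echelon form:
[ -3  -3  -2   1  |  11 ]
[  0   1  -2  -5  |  -5 ]
[  0   0   6   6  |  12 ]
[  0   0   0  13  |   0 ]
Back-substitution:
v = (0) / 13 = 0
u = (12 - (6)*(0)) / 6 = 2
t = (-5 - (-2)*(2) - (-5)*(0)) / 1 = -1
s = (11 - (-3)*(-1) - (-2)*(2) - (1)*(0)) / -3 = -4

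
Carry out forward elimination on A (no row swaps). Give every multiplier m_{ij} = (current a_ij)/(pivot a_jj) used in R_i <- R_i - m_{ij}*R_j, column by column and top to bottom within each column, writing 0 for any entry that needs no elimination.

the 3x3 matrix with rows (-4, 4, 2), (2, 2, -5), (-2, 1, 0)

multipliers: -1/2, 1/2, -1/4

Forward elimination:
R2 <- R2 - (-1/2)*R1:  [  0   4  -4 ]
R3 <- R3 - (1/2)*R1:  [  0  -1  -1 ]
R3 <- R3 - (-1/4)*R2:  [  0   0  -2 ]
Multipliers (in order of application): m_{21} = -1/2, m_{31} = 1/2, m_{32} = -1/4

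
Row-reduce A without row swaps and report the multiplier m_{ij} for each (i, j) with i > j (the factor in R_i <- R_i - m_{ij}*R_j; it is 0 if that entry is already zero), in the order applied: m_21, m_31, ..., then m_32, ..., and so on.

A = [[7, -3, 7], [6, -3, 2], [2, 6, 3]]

multipliers: 6/7, 2/7, -16

Forward elimination:
R2 <- R2 - (6/7)*R1:  [    0  -3/7    -4 ]
R3 <- R3 - (2/7)*R1:  [    0  48/7     1 ]
R3 <- R3 - (-16)*R2:  [   0    0  -63 ]
Multipliers (in order of application): m_{21} = 6/7, m_{31} = 2/7, m_{32} = -16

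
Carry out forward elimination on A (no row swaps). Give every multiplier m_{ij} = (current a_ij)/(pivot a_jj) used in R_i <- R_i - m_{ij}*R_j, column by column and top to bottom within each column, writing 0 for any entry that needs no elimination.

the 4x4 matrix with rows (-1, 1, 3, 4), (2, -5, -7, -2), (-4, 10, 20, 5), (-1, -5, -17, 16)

multipliers: -2, 4, 1, -2, 2, -3

Forward elimination:
R2 <- R2 - (-2)*R1:  [  0  -3  -1   6 ]
R3 <- R3 - (4)*R1:  [   0    6    8  -11 ]
R4 <- R4 - (1)*R1:  [   0   -6  -20   12 ]
R3 <- R3 - (-2)*R2:  [ 0  0  6  1 ]
R4 <- R4 - (2)*R2:  [   0    0  -18    0 ]
R4 <- R4 - (-3)*R3:  [ 0  0  0  3 ]
Multipliers (in order of application): m_{21} = -2, m_{31} = 4, m_{41} = 1, m_{32} = -2, m_{42} = 2, m_{43} = -3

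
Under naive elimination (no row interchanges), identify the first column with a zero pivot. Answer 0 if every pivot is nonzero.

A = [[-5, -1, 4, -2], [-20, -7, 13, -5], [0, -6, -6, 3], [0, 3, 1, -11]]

first zero-pivot column = 3

Naive forward elimination:
R2 <- R2 - (4)*R1:  [  0  -3  -3   3 ]
R3 <- R3 - (2)*R2:  [  0   0   0  -3 ]
R4 <- R4 - (-1)*R2:  [  0   0  -2  -8 ]
Matrix at this point:
[ -5  -1   4  -2 ]
[  0  -3  -3   3 ]
[  0   0   0  -3 ]
[  0   0  -2  -8 ]
Pivot entry (3,3) is zero but row 4 has -2 in column 3 -> naive elimination stops; a row interchange (e.g. R3 <-> R4) would be required here.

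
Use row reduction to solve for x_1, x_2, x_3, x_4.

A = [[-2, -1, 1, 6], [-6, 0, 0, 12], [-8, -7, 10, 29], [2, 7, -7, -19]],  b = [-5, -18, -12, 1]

(-1, -4, 1, -2)

Forward elimination on [A|b]:
R2 <- R2 - (3)*R1:  [  0   3  -3  -6  -3 ]
R3 <- R3 - (4)*R1:  [  0  -3   6   5   8 ]
R4 <- R4 - (-1)*R1:  [   0    6   -6  -13   -4 ]
R3 <- R3 - (-1)*R2:  [  0   0   3  -1   5 ]
R4 <- R4 - (2)*R2:  [  0   0   0  -1   2 ]
Row echelon form:
[ -2  -1   1   6  |  -5 ]
[  0   3  -3  -6  |  -3 ]
[  0   0   3  -1  |   5 ]
[  0   0   0  -1  |   2 ]
Back-substitution:
x_4 = (2) / -1 = -2
x_3 = (5 - (-1)*(-2)) / 3 = 1
x_2 = (-3 - (-3)*(1) - (-6)*(-2)) / 3 = -4
x_1 = (-5 - (-1)*(-4) - (1)*(1) - (6)*(-2)) / -2 = -1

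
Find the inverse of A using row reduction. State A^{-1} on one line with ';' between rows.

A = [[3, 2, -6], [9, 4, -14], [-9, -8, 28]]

Gauss-Jordan on [A | I]:
R1 <- (1/3)*R1:  [   1  2/3   -2  |  1/3    0    0 ]
R2 <- R2 - (9)*R1:  [  0  -2   4  |  -3   1   0 ]
R3 <- R3 - (-9)*R1:  [  0  -2  10  |   3   0   1 ]
R2 <- (1/-2)*R2:  [    0     1    -2  |   3/2  -1/2     0 ]
R1 <- R1 - (2/3)*R2:  [    1     0  -2/3  |  -2/3   1/3     0 ]
R3 <- R3 - (-2)*R2:  [  0   0   6  |   6  -1   1 ]
R3 <- (1/6)*R3:  [    0     0     1  |     1  -1/6   1/6 ]
R1 <- R1 - (-2/3)*R3:  [   1    0    0  |    0  2/9  1/9 ]
R2 <- R2 - (-2)*R3:  [    0     1     0  |   7/2  -5/6   1/3 ]
Right block of [I | A^{-1}] is the inverse:
[   0   2/9  1/9 ]
[ 7/2  -5/6  1/3 ]
[   1  -1/6  1/6 ]

inverse = [0 2/9 1/9; 7/2 -5/6 1/3; 1 -1/6 1/6]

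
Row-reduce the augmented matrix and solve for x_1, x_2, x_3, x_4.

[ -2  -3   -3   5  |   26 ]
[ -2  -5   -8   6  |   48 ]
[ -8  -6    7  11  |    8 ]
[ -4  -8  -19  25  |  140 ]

(2, -2, -3, 3)

Forward elimination on [A|b]:
R2 <- R2 - (1)*R1:  [  0  -2  -5   1  22 ]
R3 <- R3 - (4)*R1:  [   0    6   19   -9  -96 ]
R4 <- R4 - (2)*R1:  [   0   -2  -13   15   88 ]
R3 <- R3 - (-3)*R2:  [   0    0    4   -6  -30 ]
R4 <- R4 - (1)*R2:  [  0   0  -8  14  66 ]
R4 <- R4 - (-2)*R3:  [ 0  0  0  2  6 ]
Row echelon form:
[ -2  -3  -3   5  |   26 ]
[  0  -2  -5   1  |   22 ]
[  0   0   4  -6  |  -30 ]
[  0   0   0   2  |    6 ]
Back-substitution:
x_4 = (6) / 2 = 3
x_3 = (-30 - (-6)*(3)) / 4 = -3
x_2 = (22 - (-5)*(-3) - (1)*(3)) / -2 = -2
x_1 = (26 - (-3)*(-2) - (-3)*(-3) - (5)*(3)) / -2 = 2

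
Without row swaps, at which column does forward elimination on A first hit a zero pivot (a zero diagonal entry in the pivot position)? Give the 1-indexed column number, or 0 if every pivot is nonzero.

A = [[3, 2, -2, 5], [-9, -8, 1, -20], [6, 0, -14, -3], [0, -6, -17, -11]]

Naive forward elimination:
R2 <- R2 - (-3)*R1:  [  0  -2  -5  -5 ]
R3 <- R3 - (2)*R1:  [   0   -4  -10  -13 ]
R3 <- R3 - (2)*R2:  [  0   0   0  -3 ]
R4 <- R4 - (3)*R2:  [  0   0  -2   4 ]
Matrix at this point:
[ 3   2  -2   5 ]
[ 0  -2  -5  -5 ]
[ 0   0   0  -3 ]
[ 0   0  -2   4 ]
Pivot entry (3,3) is zero but row 4 has -2 in column 3 -> naive elimination stops; a row interchange (e.g. R3 <-> R4) would be required here.

first zero-pivot column = 3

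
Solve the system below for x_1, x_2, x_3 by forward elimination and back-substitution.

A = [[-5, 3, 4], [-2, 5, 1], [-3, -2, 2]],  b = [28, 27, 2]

(-4, 4, -1)

Forward elimination on [A|b]:
R2 <- R2 - (2/5)*R1:  [    0  19/5  -3/5  79/5 ]
R3 <- R3 - (3/5)*R1:  [     0  -19/5   -2/5  -74/5 ]
R3 <- R3 - (-1)*R2:  [  0   0  -1   1 ]
Row echelon form:
[ -5     3     4  |    28 ]
[  0  19/5  -3/5  |  79/5 ]
[  0     0    -1  |     1 ]
Back-substitution:
x_3 = (1) / -1 = -1
x_2 = (79/5 - (-3/5)*(-1)) / (19/5) = 4
x_1 = (28 - (3)*(4) - (4)*(-1)) / -5 = -4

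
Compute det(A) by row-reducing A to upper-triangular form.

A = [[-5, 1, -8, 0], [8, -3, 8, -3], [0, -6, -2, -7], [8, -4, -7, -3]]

Forward elimination:
R2 <- R2 - (-8/5)*R1:  [     0   -7/5  -24/5     -3 ]
R4 <- R4 - (-8/5)*R1:  [     0  -12/5  -99/5     -3 ]
R3 <- R3 - (30/7)*R2:  [     0      0  130/7   41/7 ]
R4 <- R4 - (12/7)*R2:  [     0      0  -81/7   15/7 ]
R4 <- R4 - (-81/130)*R3:  [       0        0        0  753/130 ]
Upper-triangular form:
[ -5     1     -8        0 ]
[  0  -7/5  -24/5       -3 ]
[  0     0  130/7     41/7 ]
[  0     0      0  753/130 ]
det(A) = (-1)^0 * (-5) * (-7/5) * (130/7) * (753/130) = 753  (0 row swaps -> sign +1)

det(A) = 753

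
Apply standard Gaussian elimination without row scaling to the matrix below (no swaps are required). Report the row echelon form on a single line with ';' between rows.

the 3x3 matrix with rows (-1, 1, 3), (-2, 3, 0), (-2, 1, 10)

REF = [-1 1 3; 0 1 -6; 0 0 -2]

Forward elimination:
R2 <- R2 - (2)*R1:  [  0   1  -6 ]
R3 <- R3 - (2)*R1:  [  0  -1   4 ]
R3 <- R3 - (-1)*R2:  [  0   0  -2 ]
Row echelon form:
[ -1  1   3 ]
[  0  1  -6 ]
[  0  0  -2 ]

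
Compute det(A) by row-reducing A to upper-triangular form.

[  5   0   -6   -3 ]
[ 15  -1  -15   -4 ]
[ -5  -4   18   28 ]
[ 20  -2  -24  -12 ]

Forward elimination:
R2 <- R2 - (3)*R1:  [  0  -1   3   5 ]
R3 <- R3 - (-1)*R1:  [  0  -4  12  25 ]
R4 <- R4 - (4)*R1:  [  0  -2   0   0 ]
R3 <- R3 - (4)*R2:  [ 0  0  0  5 ]
R4 <- R4 - (2)*R2:  [   0    0   -6  -10 ]
R3 <-> R4   (pivot in column 3 was zero)
[ 5   0  -6   -3 ]
[ 0  -1   3    5 ]
[ 0   0  -6  -10 ]
[ 0   0   0    5 ]
Upper-triangular form:
[ 5   0  -6   -3 ]
[ 0  -1   3    5 ]
[ 0   0  -6  -10 ]
[ 0   0   0    5 ]
det(A) = (-1)^1 * (5) * (-1) * (-6) * (5) = -150  (1 row swap -> sign -1)

det(A) = -150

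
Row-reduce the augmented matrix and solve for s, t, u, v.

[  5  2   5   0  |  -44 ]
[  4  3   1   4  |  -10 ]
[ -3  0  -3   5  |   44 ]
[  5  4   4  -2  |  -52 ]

Forward elimination on [A|b]:
R2 <- R2 - (4/5)*R1:  [     0    7/5     -3      4  126/5 ]
R3 <- R3 - (-3/5)*R1:  [    0   6/5     0     5  88/5 ]
R4 <- R4 - (1)*R1:  [  0   2  -1  -2  -8 ]
R3 <- R3 - (6/7)*R2:  [    0     0  18/7  11/7    -4 ]
R4 <- R4 - (10/7)*R2:  [     0      0   23/7  -54/7    -44 ]
R4 <- R4 - (23/18)*R3:  [       0        0        0  -175/18   -350/9 ]
Row echelon form:
[ 5    2     5        0  |     -44 ]
[ 0  7/5    -3        4  |   126/5 ]
[ 0    0  18/7     11/7  |      -4 ]
[ 0    0     0  -175/18  |  -350/9 ]
Back-substitution:
v = (-350/9) / (-175/18) = 4
u = (-4 - (11/7)*(4)) / (18/7) = -4
t = (126/5 - (-3)*(-4) - (4)*(4)) / (7/5) = -2
s = (-44 - (2)*(-2) - (5)*(-4)) / 5 = -4

(-4, -2, -4, 4)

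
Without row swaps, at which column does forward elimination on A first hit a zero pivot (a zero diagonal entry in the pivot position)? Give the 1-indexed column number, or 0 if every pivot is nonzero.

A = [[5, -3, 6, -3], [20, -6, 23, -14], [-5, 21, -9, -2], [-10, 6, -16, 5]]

Naive forward elimination:
R2 <- R2 - (4)*R1:  [  0   6  -1  -2 ]
R3 <- R3 - (-1)*R1:  [  0  18  -3  -5 ]
R4 <- R4 - (-2)*R1:  [  0   0  -4  -1 ]
R3 <- R3 - (3)*R2:  [ 0  0  0  1 ]
Matrix at this point:
[ 5  -3   6  -3 ]
[ 0   6  -1  -2 ]
[ 0   0   0   1 ]
[ 0   0  -4  -1 ]
Pivot entry (3,3) is zero but row 4 has -4 in column 3 -> naive elimination stops; a row interchange (e.g. R3 <-> R4) would be required here.

first zero-pivot column = 3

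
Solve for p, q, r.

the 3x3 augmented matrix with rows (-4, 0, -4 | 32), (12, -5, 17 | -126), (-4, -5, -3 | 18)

Forward elimination on [A|b]:
R2 <- R2 - (-3)*R1:  [   0   -5    5  -30 ]
R3 <- R3 - (1)*R1:  [   0   -5    1  -14 ]
R3 <- R3 - (1)*R2:  [  0   0  -4  16 ]
Row echelon form:
[ -4   0  -4  |   32 ]
[  0  -5   5  |  -30 ]
[  0   0  -4  |   16 ]
Back-substitution:
r = (16) / -4 = -4
q = (-30 - (5)*(-4)) / -5 = 2
p = (32 - (-4)*(-4)) / -4 = -4

(-4, 2, -4)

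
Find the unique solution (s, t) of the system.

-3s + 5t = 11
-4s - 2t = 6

Forward elimination on [A|b]:
R2 <- R2 - (4/3)*R1:  [     0  -26/3  -26/3 ]
Row echelon form:
[ -3      5  |     11 ]
[  0  -26/3  |  -26/3 ]
Back-substitution:
t = (-26/3) / (-26/3) = 1
s = (11 - (5)*(1)) / -3 = -2

(-2, 1)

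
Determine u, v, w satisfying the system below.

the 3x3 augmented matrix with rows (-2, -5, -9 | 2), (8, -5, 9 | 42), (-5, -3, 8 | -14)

(4, -2, 0)

Forward elimination on [A|b]:
R2 <- R2 - (-4)*R1:  [   0  -25  -27   50 ]
R3 <- R3 - (5/2)*R1:  [    0  19/2  61/2   -19 ]
R3 <- R3 - (-19/50)*R2:  [      0       0  506/25       0 ]
Row echelon form:
[ -2   -5      -9  |   2 ]
[  0  -25     -27  |  50 ]
[  0    0  506/25  |   0 ]
Back-substitution:
w = (0) / (506/25) = 0
v = (50 - (-27)*(0)) / -25 = -2
u = (2 - (-5)*(-2) - (-9)*(0)) / -2 = 4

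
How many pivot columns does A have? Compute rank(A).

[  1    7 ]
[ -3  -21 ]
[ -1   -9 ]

Row reduction:
R2 <- R2 - (-3)*R1:  [ 0  0 ]
R3 <- R3 - (-1)*R1:  [  0  -2 ]
R2 <-> R3   (pivot in column 2 was zero)
[ 1   7 ]
[ 0  -2 ]
[ 0   0 ]
Row echelon form:
[ 1   7 ]
[ 0  -2 ]
[ 0   0 ]
Nonzero rows / pivot columns: 2

rank(A) = 2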